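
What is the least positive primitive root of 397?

5

φ(397) = 397 − 1 = 396 = 2^2 · 3^2 · 11.
g is a primitive root iff g^(396/q) ≢ 1 (mod 397) for each prime q ∈ {2, 3, 11}.
g = 2: 2^198 ≡ 396; 2^132 ≡ 1 — hits 1, so not a primitive root.
g = 3: 3^198 ≡ 1 — hits 1, so not a primitive root.
g = 4: 4^198 ≡ 1 — hits 1, so not a primitive root.
g = 5: 5^198 ≡ 396; 5^132 ≡ 362; 5^36 ≡ 290 — none is 1, so 5 is a primitive root.
The smallest primitive root modulo 397 is 5.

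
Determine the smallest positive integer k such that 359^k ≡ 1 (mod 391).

88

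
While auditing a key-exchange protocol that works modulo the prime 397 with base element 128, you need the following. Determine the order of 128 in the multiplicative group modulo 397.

Since 128 ∈ (Z/397Z)^×, its order divides φ(397) = 397 − 1 = 396 = 2^2 · 3^2 · 11.
Divisors of 396: 1, 2, 3, 4, 6, 9, 11, 12, 18, 22, 33, 36, 44, 66, 99, 132, 198, 396.
Compute 128^d (mod 397) for the divisors d until we hit 1:
128^1 ≡ 128 (mod 397)
128^2 ≡ 107 (mod 397)
128^3 ≡ 198 (mod 397)
128^4 ≡ 333 (mod 397)
128^6 ≡ 298 (mod 397)
128^9 ≡ 248 (mod 397)
128^11 ≡ 334 (mod 397)
128^12 ≡ 273 (mod 397)
128^18 ≡ 366 (mod 397)
128^22 ≡ 396 (mod 397)
128^33 ≡ 63 (mod 397)
128^36 ≡ 167 (mod 397)
128^44 ≡ 1 (mod 397) ✓
Hence ord(128) = 44.

44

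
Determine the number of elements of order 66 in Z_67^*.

20

φ(67) = 67 − 1 = 66 = 2 · 3 · 11.
(Z/67Z)^× is cyclic (|G| = 66); a cyclic group of order m has exactly φ(d) elements of each order d | m, and none otherwise.
66 = 2 · 3 · 11 divides 66, and φ(66) = 20.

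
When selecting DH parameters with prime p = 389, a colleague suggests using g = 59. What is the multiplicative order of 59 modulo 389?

194

ord(59) | φ(389) = 389 − 1 = 388 = 2^2 · 97.
Divisors of 388: 1, 2, 4, 97, 194, 388.
Check 59^d mod 389 for each divisor in increasing order:
59^1 ≡ 59
59^2 ≡ 369
59^4 ≡ 11
59^97 ≡ 388
59^194 ≡ 1
Hence ord(59) = 194.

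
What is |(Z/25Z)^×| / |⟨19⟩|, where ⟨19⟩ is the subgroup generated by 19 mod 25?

Since 19 ∈ (Z/25Z)^×, its order divides φ(25) = φ(5^2) = 5·(5−1) = 20 = 2^2 · 5.
Divisors of 20: 1, 2, 4, 5, 10, 20.
Evaluate successive powers at the divisors of 20:
19^1 ≡ 19
19^2 ≡ 11
19^4 ≡ 21
19^5 ≡ 24
19^10 ≡ 1
So ord_25(19) = 10, hence |⟨19⟩| = 10.
Index = |(Z/25Z)^×| / |⟨19⟩| = 20 / 10 = 2.

2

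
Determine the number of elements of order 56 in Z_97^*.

φ(97) = 97 − 1 = 96 = 2^5 · 3.
In a cyclic group of order 96, there are φ(d) elements of order d for each divisor d of 96, and zero for non-divisors.
Here 96 is not a multiple of 56, so there are no elements of order 56.

0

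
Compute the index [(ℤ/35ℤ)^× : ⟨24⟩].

4

ord(24) | φ(35) = φ(5·7) = (5−1)·(7−1) = 4·6 = 24 = 2^3 · 3.
Divisors of 24: 1, 2, 3, 4, 6, 8, 12, 24.
Evaluate successive powers at the divisors of 24:
24^1 ≡ 24 (mod 35)
24^2 ≡ 16 (mod 35)
24^3 ≡ 34 (mod 35)
24^4 ≡ 11 (mod 35)
24^6 ≡ 1 (mod 35) ✓
The order of 24 is 6, so the subgroup it generates has 6 elements.
The index is φ(35) / ord(24) = 24 / 6 = 4.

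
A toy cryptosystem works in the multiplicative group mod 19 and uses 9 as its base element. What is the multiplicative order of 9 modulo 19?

9

By Lagrange's theorem, ord_19(9) divides φ(19) = 19 − 1 = 18 = 2 · 3^2.
Divisors of 18: 1, 2, 3, 6, 9, 18.
Evaluate successive powers at the divisors of 18:
9^1 ≡ 9
9^2 ≡ 5
9^3 ≡ 7
9^6 ≡ 11
9^9 ≡ 1
Hence ord(9) = 9.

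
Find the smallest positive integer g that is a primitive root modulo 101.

φ(101) = 101 − 1 = 100 = 2^2 · 5^2.
Test candidates g = 2, 3, … against the prime factors q ∈ {2, 5} of φ(101): g is a generator iff g^(100/q) ≢ 1 for every such q.
g = 2: 2^50 ≡ 100; 2^20 ≡ 95 — none is 1, so 2 is a primitive root.
The smallest primitive root modulo 101 is 2.

2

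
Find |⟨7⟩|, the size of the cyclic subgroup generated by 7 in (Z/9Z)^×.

Since 7 ∈ (Z/9Z)^×, its order divides φ(9) = φ(3^2) = 3·(3−1) = 6 = 2 · 3.
Divisors of 6: 1, 2, 3, 6.
Compute 7^d (mod 9) for the divisors d until we hit 1:
7^1 ≡ 7 (mod 9)
7^2 ≡ 4 (mod 9)
7^3 ≡ 1 (mod 9) ✓
So ord_9(7) = 3.

3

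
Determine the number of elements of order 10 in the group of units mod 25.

4

φ(25) = φ(5^2) = 5·(5−1) = 20 = 2^2 · 5.
In a cyclic group of order 20, there are φ(d) elements of order d for each divisor d of 20, and zero for non-divisors.
10 = 2 · 5 divides 20, and φ(10) = 4.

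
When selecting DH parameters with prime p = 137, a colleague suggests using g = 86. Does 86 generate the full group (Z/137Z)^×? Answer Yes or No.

Yes

φ(137) = 137 − 1 = 136 = 2^3 · 17.
It suffices to check that the order of 86 is not a proper divisor of 136: compute 86^(136/q) for q ∈ {2, 17}.
86^68 ≡ 136 (mod 137)  [q = 2: ≢ 1 ✓]
86^8 ≡ 16 (mod 137)  [q = 17: ≢ 1 ✓]
Every test exponent gives a nontrivial residue, hence 86 generates the full group.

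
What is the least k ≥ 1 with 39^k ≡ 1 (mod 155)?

By Lagrange's theorem, ord_155(39) divides φ(155) = φ(5·31) = (5−1)·(31−1) = 4·30 = 120 = 2^3 · 3 · 5.
Divisors of 120: 1, 2, 3, 4, 5, 6, 8, 10, 12, 15, 20, 24, 30, 40, 60, 120.
Check 39^d mod 155 for each divisor in increasing order:
39^1 ≡ 39
39^2 ≡ 126
39^3 ≡ 109
39^4 ≡ 66
39^5 ≡ 94
39^6 ≡ 101
39^8 ≡ 16
39^10 ≡ 1
The smallest such exponent is 10, so the order of 39 is 10.

10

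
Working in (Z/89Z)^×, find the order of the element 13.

The order of 13 must divide φ(89) = 89 − 1 = 88 = 2^3 · 11.
Divisors of 88: 1, 2, 4, 8, 11, 22, 44, 88.
Test each divisor d:
13^1 ≡ 13 (mod 89)
13^2 ≡ 80 (mod 89)
13^4 ≡ 81 (mod 89)
13^8 ≡ 64 (mod 89)
13^11 ≡ 77 (mod 89)
13^22 ≡ 55 (mod 89)
13^44 ≡ 88 (mod 89)
13^88 ≡ 1 (mod 89) ✓
The smallest such exponent is 88, so the order of 13 is 88.

88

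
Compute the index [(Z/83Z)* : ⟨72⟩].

1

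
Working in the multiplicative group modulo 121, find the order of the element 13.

110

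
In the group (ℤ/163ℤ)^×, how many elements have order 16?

φ(163) = 163 − 1 = 162 = 2 · 3^4.
(Z/163Z)^× is cyclic (|G| = 162); a cyclic group of order m has exactly φ(d) elements of each order d | m, and none otherwise.
Since 16 ∤ 162, the count is 0.

0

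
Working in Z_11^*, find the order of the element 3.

5

ord(3) | φ(11) = 11 − 1 = 10 = 2 · 5.
Divisors of 10: 1, 2, 5, 10.
Check 3^d mod 11 for each divisor in increasing order:
3^1 ≡ 3
3^2 ≡ 9
3^5 ≡ 1
Therefore the multiplicative order of 3 modulo 11 is 5.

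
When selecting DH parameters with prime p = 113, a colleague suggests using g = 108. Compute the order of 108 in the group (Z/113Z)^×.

The order of 108 must divide φ(113) = 113 − 1 = 112 = 2^4 · 7.
Divisors of 112: 1, 2, 4, 7, 8, 14, 16, 28, 56, 112.
Compute 108^d (mod 113) for the divisors d until we hit 1:
108^1 ≡ 108
108^2 ≡ 25
108^4 ≡ 60
108^7 ≡ 71
108^8 ≡ 97
108^14 ≡ 69
108^16 ≡ 30
108^28 ≡ 15
108^56 ≡ 112
108^112 ≡ 1
So ord_113(108) = 112.

112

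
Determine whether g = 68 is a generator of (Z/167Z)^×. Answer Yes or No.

Yes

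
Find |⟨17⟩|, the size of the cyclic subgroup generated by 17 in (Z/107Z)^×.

The order of 17 must divide φ(107) = 107 − 1 = 106 = 2 · 53.
Divisors of 106: 1, 2, 53, 106.
Check 17^d mod 107 for each divisor in increasing order:
17^1 ≡ 17 (mod 107)
17^2 ≡ 75 (mod 107)
17^53 ≡ 106 (mod 107)
17^106 ≡ 1 (mod 107) ✓
The smallest such exponent is 106, so the order of 17 is 106.

106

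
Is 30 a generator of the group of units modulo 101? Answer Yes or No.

φ(101) = 101 − 1 = 100 = 2^2 · 5^2.
Test 30^(100/q) mod 101 for each prime factor q of 100:
30^50 ≡ 1 (mod 101)  [q = 2: ≡ 1 ✗]
30^20 ≡ 84 (mod 101)  [q = 5: ≢ 1 ✓]
The check at q = 2 fails, so 30 generates a proper subgroup.

No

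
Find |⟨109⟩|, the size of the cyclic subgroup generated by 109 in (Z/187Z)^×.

Since 109 ∈ (Z/187Z)^×, its order divides φ(187) = φ(11·17) = (11−1)·(17−1) = 10·16 = 160 = 2^5 · 5.
Divisors of 160: 1, 2, 4, 5, 8, 10, 16, 20, 32, 40, 80, 160.
Evaluate successive powers at the divisors of 160:
109^1 ≡ 109 (mod 187)
109^2 ≡ 100 (mod 187)
109^4 ≡ 89 (mod 187)
109^5 ≡ 164 (mod 187)
109^8 ≡ 67 (mod 187)
109^10 ≡ 155 (mod 187)
109^16 ≡ 1 (mod 187) ✓
So ord_187(109) = 16.

16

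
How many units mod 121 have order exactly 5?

4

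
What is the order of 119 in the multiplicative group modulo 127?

By Lagrange's theorem, ord_127(119) divides φ(127) = 127 − 1 = 126 = 2 · 3^2 · 7.
Divisors of 126: 1, 2, 3, 6, 7, 9, 14, 18, 21, 42, 63, 126.
Evaluate successive powers at the divisors of 126:
119^1 ≡ 119
119^2 ≡ 64
119^3 ≡ 123
119^6 ≡ 16
119^7 ≡ 126
119^9 ≡ 63
119^14 ≡ 1
Hence ord(119) = 14.

14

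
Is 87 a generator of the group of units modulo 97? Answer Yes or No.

φ(97) = 97 − 1 = 96 = 2^5 · 3.
An element g generates (Z/97Z)^× iff g^(96/q) ≢ 1 (mod 97) for each prime q ∈ {2, 3}.
87^48 ≡ 96 (mod 97)  [q = 2: ≢ 1 ✓]
87^32 ≡ 61 (mod 97)  [q = 3: ≢ 1 ✓]
All checks pass, so 87 has order 96 and is a primitive root modulo 97.

Yes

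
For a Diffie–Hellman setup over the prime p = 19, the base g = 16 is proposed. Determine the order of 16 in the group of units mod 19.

9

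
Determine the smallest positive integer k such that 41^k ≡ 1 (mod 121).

110

Since 41 ∈ (Z/121Z)^×, its order divides φ(121) = φ(11^2) = 11·(11−1) = 110 = 2 · 5 · 11.
Divisors of 110: 1, 2, 5, 10, 11, 22, 55, 110.
Check 41^d mod 121 for each divisor in increasing order:
41^1 ≡ 41
41^2 ≡ 108
41^5 ≡ 32
41^10 ≡ 56
41^11 ≡ 118
41^22 ≡ 9
41^55 ≡ 120
41^110 ≡ 1
The smallest such exponent is 110, so the order of 41 is 110.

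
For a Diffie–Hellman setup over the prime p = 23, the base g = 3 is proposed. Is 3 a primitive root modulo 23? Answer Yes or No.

No

φ(23) = 23 − 1 = 22 = 2 · 11.
An element g generates (Z/23Z)^× iff g^(22/q) ≢ 1 (mod 23) for each prime q ∈ {2, 11}.
3^11 ≡ 1 (mod 23)  [q = 2: ≡ 1 ✗]
3^2 ≡ 9 (mod 23)  [q = 11: ≢ 1 ✓]
3^11 ≡ 1 shows ord(3) | 11, strictly less than φ(23); not a primitive root.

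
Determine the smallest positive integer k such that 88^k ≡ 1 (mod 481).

12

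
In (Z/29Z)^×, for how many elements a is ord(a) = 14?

6

φ(29) = 29 − 1 = 28 = 2^2 · 7.
In a cyclic group of order 28, there are φ(d) elements of order d for each divisor d of 28, and zero for non-divisors.
14 = 2 · 7 divides 28, and φ(14) = 6.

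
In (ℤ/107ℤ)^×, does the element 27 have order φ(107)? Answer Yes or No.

φ(107) = 107 − 1 = 106 = 2 · 53.
It suffices to check that the order of 27 is not a proper divisor of 106: compute 27^(106/q) for q ∈ {2, 53}.
27^53 ≡ 1 (mod 107)  [q = 2: ≡ 1 ✗]
27^2 ≡ 87 (mod 107)  [q = 53: ≢ 1 ✓]
27^53 ≡ 1 shows ord(27) | 53, strictly less than φ(107); not a primitive root.

No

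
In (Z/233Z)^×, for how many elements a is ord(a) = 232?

φ(233) = 233 − 1 = 232 = 2^3 · 29.
(Z/233Z)^× is cyclic (|G| = 232); a cyclic group of order m has exactly φ(d) elements of each order d | m, and none otherwise.
232 = 2^3 · 29 divides 232, and φ(232) = 112.

112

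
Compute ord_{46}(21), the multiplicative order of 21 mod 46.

22

ord(21) | φ(46) = φ(2)·φ(23) = 1·22 = 22 = 2 · 11.
Divisors of 22: 1, 2, 11, 22.
Test each divisor d:
21^1 ≡ 21 (mod 46)
21^2 ≡ 27 (mod 46)
21^11 ≡ 45 (mod 46)
21^22 ≡ 1 (mod 46) ✓
The smallest such exponent is 22, so the order of 21 is 22.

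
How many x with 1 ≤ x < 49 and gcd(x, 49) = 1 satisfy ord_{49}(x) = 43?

φ(49) = φ(7^2) = 7·(7−1) = 42 = 2 · 3 · 7.
In a cyclic group of order 42, there are φ(d) elements of order d for each divisor d of 42, and zero for non-divisors.
43 does not divide 42, so no element of (Z/49Z)^× has order 43.

0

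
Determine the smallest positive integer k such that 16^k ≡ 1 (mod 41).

ord(16) | φ(41) = 41 − 1 = 40 = 2^3 · 5.
Divisors of 40: 1, 2, 4, 5, 8, 10, 20, 40.
Compute 16^d (mod 41) for the divisors d until we hit 1:
16^1 ≡ 16 (mod 41)
16^2 ≡ 10 (mod 41)
16^4 ≡ 18 (mod 41)
16^5 ≡ 1 (mod 41) ✓
The smallest such exponent is 5, so the order of 16 is 5.

5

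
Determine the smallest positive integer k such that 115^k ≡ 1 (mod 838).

ord(115) | φ(838) = φ(2)·φ(419) = 1·418 = 418 = 2 · 11 · 19.
Divisors of 418: 1, 2, 11, 19, 22, 38, 209, 418.
Check 115^d mod 838 for each divisor in increasing order:
115^1 ≡ 115 (mod 838)
115^2 ≡ 655 (mod 838)
115^11 ≡ 47 (mod 838)
115^19 ≡ 753 (mod 838)
115^22 ≡ 533 (mod 838)
115^38 ≡ 521 (mod 838)
115^209 ≡ 1 (mod 838) ✓
So ord_838(115) = 209.

209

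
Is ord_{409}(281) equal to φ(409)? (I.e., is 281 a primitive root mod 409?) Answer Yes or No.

No

φ(409) = 409 − 1 = 408 = 2^3 · 3 · 17.
An element g generates (Z/409Z)^× iff g^(408/q) ≢ 1 (mod 409) for each prime q ∈ {2, 3, 17}.
281^204 ≡ 1 (mod 409)  [q = 2: ≡ 1 ✗]
281^136 ≡ 355 (mod 409)  [q = 3: ≢ 1 ✓]
281^24 ≡ 89 (mod 409)  [q = 17: ≢ 1 ✓]
The check at q = 2 fails, so 281 generates a proper subgroup.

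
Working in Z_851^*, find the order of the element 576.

ord(576) | φ(851) = φ(23·37) = (23−1)·(37−1) = 22·36 = 792 = 2^3 · 3^2 · 11.
Divisors of 792: 1, 2, 3, 4, 6, 8, 9, 11, 12, 18, 22, 24, 33, 36, 44, 66, 72, 88, 99, 132, 198, 264, 396, 792.
Compute 576^d (mod 851) for the divisors d until we hit 1:
576^1 ≡ 576 (mod 851)
576^2 ≡ 737 (mod 851)
576^3 ≡ 714 (mod 851)
576^4 ≡ 231 (mod 851)
576^6 ≡ 47 (mod 851)
576^8 ≡ 599 (mod 851)
576^9 ≡ 369 (mod 851)
576^11 ≡ 484 (mod 851)
576^12 ≡ 507 (mod 851)
576^18 ≡ 1 (mod 851) ✓
Hence ord(576) = 18.

18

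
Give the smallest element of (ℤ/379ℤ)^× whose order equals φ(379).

2

φ(379) = 379 − 1 = 378 = 2 · 3^3 · 7.
Test candidates g = 2, 3, … against the prime factors q ∈ {2, 3, 7} of φ(379): g is a generator iff g^(378/q) ≢ 1 for every such q.
g = 2: 2^189 ≡ 378; 2^126 ≡ 327; 2^54 ≡ 125 — none is 1, so 2 is a primitive root.
So 2 is the smallest generator of (Z/379Z)^×.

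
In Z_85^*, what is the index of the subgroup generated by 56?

4

Since 56 ∈ (Z/85Z)^×, its order divides φ(85) = φ(5·17) = (5−1)·(17−1) = 4·16 = 64 = 2^6.
Divisors of 64: 1, 2, 4, 8, 16, 32, 64.
Test each divisor d:
56^1 ≡ 56
56^2 ≡ 76
56^4 ≡ 81
56^8 ≡ 16
56^16 ≡ 1
Thus |⟨56⟩| = ord(56) = 16.
Index = |(Z/85Z)^×| / |⟨56⟩| = 64 / 16 = 4.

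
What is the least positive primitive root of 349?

2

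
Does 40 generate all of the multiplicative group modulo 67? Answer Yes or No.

No

φ(67) = 67 − 1 = 66 = 2 · 3 · 11.
40 is a primitive root mod 67 iff 40^(φ(67)/q) ≢ 1 for every prime q | φ(67), i.e. q ∈ {2, 3, 11}.
40^33 ≡ 1 (mod 67)  [q = 2: ≡ 1 ✗]
40^22 ≡ 1 (mod 67)  [q = 3: ≡ 1 ✗]
40^6 ≡ 24 (mod 67)  [q = 11: ≢ 1 ✓]
The check at q = 2 fails, so 40 generates a proper subgroup.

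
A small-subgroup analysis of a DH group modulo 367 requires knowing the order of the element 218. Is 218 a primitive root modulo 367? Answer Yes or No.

Yes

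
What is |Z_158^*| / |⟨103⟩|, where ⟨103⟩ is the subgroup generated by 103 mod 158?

13

By Lagrange's theorem, ord_158(103) divides φ(158) = φ(2)·φ(79) = 1·78 = 78 = 2 · 3 · 13.
Divisors of 78: 1, 2, 3, 6, 13, 26, 39, 78.
Evaluate successive powers at the divisors of 78:
103^1 ≡ 103 (mod 158)
103^2 ≡ 23 (mod 158)
103^3 ≡ 157 (mod 158)
103^6 ≡ 1 (mod 158) ✓
Thus |⟨103⟩| = ord(103) = 6.
[(Z/158Z)^× : ⟨103⟩] = 78/6 = 13.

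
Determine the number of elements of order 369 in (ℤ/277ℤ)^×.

0

φ(277) = 277 − 1 = 276 = 2^2 · 3 · 23.
Since (Z/277Z)^× is cyclic of order 276, the number of elements of order d is φ(d) when d | 276 and 0 otherwise.
369 does not divide 276, so no element of (Z/277Z)^× has order 369.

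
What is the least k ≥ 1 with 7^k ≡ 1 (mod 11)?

Since 7 ∈ (Z/11Z)^×, its order divides φ(11) = 11 − 1 = 10 = 2 · 5.
Divisors of 10: 1, 2, 5, 10.
Check 7^d mod 11 for each divisor in increasing order:
7^1 ≡ 7 (mod 11)
7^2 ≡ 5 (mod 11)
7^5 ≡ 10 (mod 11)
7^10 ≡ 1 (mod 11) ✓
Hence ord(7) = 10.

10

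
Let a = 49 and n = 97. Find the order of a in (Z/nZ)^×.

48

By Lagrange's theorem, ord_97(49) divides φ(97) = 97 − 1 = 96 = 2^5 · 3.
Divisors of 96: 1, 2, 3, 4, 6, 8, 12, 16, 24, 32, 48, 96.
Check 49^d mod 97 for each divisor in increasing order:
49^1 ≡ 49
49^2 ≡ 73
49^3 ≡ 85
49^4 ≡ 91
49^6 ≡ 47
49^8 ≡ 36
49^12 ≡ 75
49^16 ≡ 35
49^24 ≡ 96
49^32 ≡ 61
49^48 ≡ 1
Therefore the multiplicative order of 49 modulo 97 is 48.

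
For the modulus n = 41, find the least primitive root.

φ(41) = 41 − 1 = 40 = 2^3 · 5.
Test candidates g = 2, 3, … against the prime factors q ∈ {2, 5} of φ(41): g is a generator iff g^(40/q) ≢ 1 for every such q.
g = 2: 2^20 ≡ 1 — hits 1, so not a primitive root.
g = 3: 3^20 ≡ 40; 3^8 ≡ 1 — hits 1, so not a primitive root.
g = 4: 4^20 ≡ 1 — hits 1, so not a primitive root.
g = 5: 5^20 ≡ 1 — hits 1, so not a primitive root.
g = 6: 6^20 ≡ 40; 6^8 ≡ 10 — none is 1, so 6 is a primitive root.
So 6 is the smallest generator of (Z/41Z)^×.

6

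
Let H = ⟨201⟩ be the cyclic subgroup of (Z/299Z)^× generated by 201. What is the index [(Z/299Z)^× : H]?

2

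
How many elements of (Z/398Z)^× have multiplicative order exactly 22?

10

φ(398) = φ(2)·φ(199) = 1·198 = 198 = 2 · 3^2 · 11.
Since (Z/398Z)^× is cyclic of order 198, the number of elements of order d is φ(d) when d | 198 and 0 otherwise.
22 = 2 · 11 divides 198, and φ(22) = 10.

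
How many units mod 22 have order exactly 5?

4

φ(22) = φ(2)·φ(11) = 1·10 = 10 = 2 · 5.
(Z/22Z)^× is cyclic (|G| = 10); a cyclic group of order m has exactly φ(d) elements of each order d | m, and none otherwise.
5 | 10, and φ(5) = 5 − 1 = 4.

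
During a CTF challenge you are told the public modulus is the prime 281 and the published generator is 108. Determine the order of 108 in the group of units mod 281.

280

The order of 108 must divide φ(281) = 281 − 1 = 280 = 2^3 · 5 · 7.
Divisors of 280: 1, 2, 4, 5, 7, 8, 10, 14, 20, 28, 35, 40, 56, 70, 140, 280.
Check 108^d mod 281 for each divisor in increasing order:
108^1 ≡ 108 (mod 281)
108^2 ≡ 143 (mod 281)
108^4 ≡ 217 (mod 281)
108^5 ≡ 113 (mod 281)
108^7 ≡ 142 (mod 281)
108^8 ≡ 162 (mod 281)
108^10 ≡ 124 (mod 281)
108^14 ≡ 213 (mod 281)
108^20 ≡ 202 (mod 281)
108^28 ≡ 128 (mod 281)
108^35 ≡ 192 (mod 281)
108^40 ≡ 59 (mod 281)
108^56 ≡ 86 (mod 281)
108^70 ≡ 53 (mod 281)
108^140 ≡ 280 (mod 281)
108^280 ≡ 1 (mod 281) ✓
The smallest such exponent is 280, so the order of 108 is 280.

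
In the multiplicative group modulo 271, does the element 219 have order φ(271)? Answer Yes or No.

No

φ(271) = 271 − 1 = 270 = 2 · 3^3 · 5.
Test 219^(270/q) mod 271 for each prime factor q of 270:
219^135 ≡ 1 (mod 271)  [q = 2: ≡ 1 ✗]
219^90 ≡ 28 (mod 271)  [q = 3: ≢ 1 ✓]
219^54 ≡ 187 (mod 271)  [q = 5: ≢ 1 ✓]
The check at q = 2 fails, so 219 generates a proper subgroup.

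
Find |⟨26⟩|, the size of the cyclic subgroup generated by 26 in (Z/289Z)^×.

136

Since 26 ∈ (Z/289Z)^×, its order divides φ(289) = φ(17^2) = 17·(17−1) = 272 = 2^4 · 17.
Divisors of 272: 1, 2, 4, 8, 16, 17, 34, 68, 136, 272.
Test each divisor d:
26^1 ≡ 26
26^2 ≡ 98
26^4 ≡ 67
26^8 ≡ 154
26^16 ≡ 18
26^17 ≡ 179
26^34 ≡ 251
26^68 ≡ 288
26^136 ≡ 1
Hence ord(26) = 136.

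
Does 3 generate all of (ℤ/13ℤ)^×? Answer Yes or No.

No

φ(13) = 13 − 1 = 12 = 2^2 · 3.
3 is a primitive root mod 13 iff 3^(φ(13)/q) ≢ 1 for every prime q | φ(13), i.e. q ∈ {2, 3}.
3^6 ≡ 1 (mod 13)  [q = 2: ≡ 1 ✗]
3^4 ≡ 3 (mod 13)  [q = 3: ≢ 1 ✓]
Since 3^6 ≡ 1, the order of 3 divides 6 < 12, so 3 is not a primitive root.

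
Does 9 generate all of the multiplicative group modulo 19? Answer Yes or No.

No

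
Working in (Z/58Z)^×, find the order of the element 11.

28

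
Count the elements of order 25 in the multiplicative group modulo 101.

20

φ(101) = 101 − 1 = 100 = 2^2 · 5^2.
Since (Z/101Z)^× is cyclic of order 100, the number of elements of order d is φ(d) when d | 100 and 0 otherwise.
25 = 5^2 divides 100, and φ(25) = 20.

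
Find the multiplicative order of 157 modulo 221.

4

ord(157) | φ(221) = φ(13·17) = (13−1)·(17−1) = 12·16 = 192 = 2^6 · 3.
Divisors of 192: 1, 2, 3, 4, 6, 8, 12, 16, 24, 32, 48, 64, 96, 192.
Evaluate successive powers at the divisors of 192:
157^1 ≡ 157
157^2 ≡ 118
157^3 ≡ 183
157^4 ≡ 1
Hence ord(157) = 4.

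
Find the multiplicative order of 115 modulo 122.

By Lagrange's theorem, ord_122(115) divides φ(122) = φ(2)·φ(61) = 1·60 = 60 = 2^2 · 3 · 5.
Divisors of 60: 1, 2, 3, 4, 5, 6, 10, 12, 15, 20, 30, 60.
Check 115^d mod 122 for each divisor in increasing order:
115^1 ≡ 115 (mod 122)
115^2 ≡ 49 (mod 122)
115^3 ≡ 23 (mod 122)
115^4 ≡ 83 (mod 122)
115^5 ≡ 29 (mod 122)
115^6 ≡ 41 (mod 122)
115^10 ≡ 109 (mod 122)
115^12 ≡ 95 (mod 122)
115^15 ≡ 111 (mod 122)
115^20 ≡ 47 (mod 122)
115^30 ≡ 121 (mod 122)
115^60 ≡ 1 (mod 122) ✓
Hence ord(115) = 60.

60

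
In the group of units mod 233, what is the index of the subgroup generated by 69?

1

By Lagrange's theorem, ord_233(69) divides φ(233) = 233 − 1 = 232 = 2^3 · 29.
Divisors of 232: 1, 2, 4, 8, 29, 58, 116, 232.
Test each divisor d:
69^1 ≡ 69
69^2 ≡ 101
69^4 ≡ 182
69^8 ≡ 38
69^29 ≡ 221
69^58 ≡ 144
69^116 ≡ 232
69^232 ≡ 1
So ord_233(69) = 232, hence |⟨69⟩| = 232.
[(Z/233Z)^× : ⟨69⟩] = 232/232 = 1.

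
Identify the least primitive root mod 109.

6

φ(109) = 109 − 1 = 108 = 2^2 · 3^3.
g is a primitive root iff g^(108/q) ≢ 1 (mod 109) for each prime q ∈ {2, 3}.
g = 2: 2^54 ≡ 108; 2^36 ≡ 1 — hits 1, so not a primitive root.
g = 3: 3^54 ≡ 1 — hits 1, so not a primitive root.
g = 4: 4^54 ≡ 1 — hits 1, so not a primitive root.
g = 5: 5^54 ≡ 1 — hits 1, so not a primitive root.
g = 6: 6^54 ≡ 108; 6^36 ≡ 63 — none is 1, so 6 is a primitive root.
So 6 is the smallest generator of (Z/109Z)^×.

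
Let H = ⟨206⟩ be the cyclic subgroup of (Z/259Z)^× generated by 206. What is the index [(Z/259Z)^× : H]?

12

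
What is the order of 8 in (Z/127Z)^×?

7

ord(8) | φ(127) = 127 − 1 = 126 = 2 · 3^2 · 7.
Divisors of 126: 1, 2, 3, 6, 7, 9, 14, 18, 21, 42, 63, 126.
Test each divisor d:
8^1 ≡ 8 (mod 127)
8^2 ≡ 64 (mod 127)
8^3 ≡ 4 (mod 127)
8^6 ≡ 16 (mod 127)
8^7 ≡ 1 (mod 127) ✓
So ord_127(8) = 7.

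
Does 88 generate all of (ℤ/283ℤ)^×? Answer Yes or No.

Yes

φ(283) = 283 − 1 = 282 = 2 · 3 · 47.
It suffices to check that the order of 88 is not a proper divisor of 282: compute 88^(282/q) for q ∈ {2, 3, 47}.
88^141 ≡ 282 (mod 283)  [q = 2: ≢ 1 ✓]
88^94 ≡ 44 (mod 283)  [q = 3: ≢ 1 ✓]
88^6 ≡ 64 (mod 283)  [q = 47: ≢ 1 ✓]
Every test exponent gives a nontrivial residue, hence 88 generates the full group.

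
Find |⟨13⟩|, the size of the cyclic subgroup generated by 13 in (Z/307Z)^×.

Since 13 ∈ (Z/307Z)^×, its order divides φ(307) = 307 − 1 = 306 = 2 · 3^2 · 17.
Divisors of 306: 1, 2, 3, 6, 9, 17, 18, 34, 51, 102, 153, 306.
Compute 13^d (mod 307) for the divisors d until we hit 1:
13^1 ≡ 13 (mod 307)
13^2 ≡ 169 (mod 307)
13^3 ≡ 48 (mod 307)
13^6 ≡ 155 (mod 307)
13^9 ≡ 72 (mod 307)
13^17 ≡ 139 (mod 307)
13^18 ≡ 272 (mod 307)
13^34 ≡ 287 (mod 307)
13^51 ≡ 290 (mod 307)
13^102 ≡ 289 (mod 307)
13^153 ≡ 306 (mod 307)
13^306 ≡ 1 (mod 307) ✓
Hence ord(13) = 306.

306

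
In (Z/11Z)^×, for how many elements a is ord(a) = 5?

4

φ(11) = 11 − 1 = 10 = 2 · 5.
In a cyclic group of order 10, there are φ(d) elements of order d for each divisor d of 10, and zero for non-divisors.
5 | 10, and φ(5) = 5 − 1 = 4.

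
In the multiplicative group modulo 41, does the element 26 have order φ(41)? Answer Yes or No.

φ(41) = 41 − 1 = 40 = 2^3 · 5.
An element g generates (Z/41Z)^× iff g^(40/q) ≢ 1 (mod 41) for each prime q ∈ {2, 5}.
26^20 ≡ 40 (mod 41)  [q = 2: ≢ 1 ✓]
26^8 ≡ 18 (mod 41)  [q = 5: ≢ 1 ✓]
All checks pass, so 26 has order 40 and is a primitive root modulo 41.

Yes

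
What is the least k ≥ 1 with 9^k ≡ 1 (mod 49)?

21

ord(9) | φ(49) = φ(7^2) = 7·(7−1) = 42 = 2 · 3 · 7.
Divisors of 42: 1, 2, 3, 6, 7, 14, 21, 42.
Test each divisor d:
9^1 ≡ 9 (mod 49)
9^2 ≡ 32 (mod 49)
9^3 ≡ 43 (mod 49)
9^6 ≡ 36 (mod 49)
9^7 ≡ 30 (mod 49)
9^14 ≡ 18 (mod 49)
9^21 ≡ 1 (mod 49) ✓
Hence ord(9) = 21.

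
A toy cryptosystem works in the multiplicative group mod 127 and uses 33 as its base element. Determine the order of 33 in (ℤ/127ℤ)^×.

42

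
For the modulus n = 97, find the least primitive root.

φ(97) = 97 − 1 = 96 = 2^5 · 3.
g is a primitive root iff g^(96/q) ≢ 1 (mod 97) for each prime q ∈ {2, 3}.
g = 2: 2^48 ≡ 1 — hits 1, so not a primitive root.
g = 3: 3^48 ≡ 1 — hits 1, so not a primitive root.
g = 4: 4^48 ≡ 1 — hits 1, so not a primitive root.
g = 5: 5^48 ≡ 96; 5^32 ≡ 35 — none is 1, so 5 is a primitive root.
The smallest primitive root modulo 97 is 5.

5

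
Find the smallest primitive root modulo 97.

φ(97) = 97 − 1 = 96 = 2^5 · 3.
Test candidates g = 2, 3, … against the prime factors q ∈ {2, 3} of φ(97): g is a generator iff g^(96/q) ≢ 1 for every such q.
g = 2: 2^48 ≡ 1 — hits 1, so not a primitive root.
g = 3: 3^48 ≡ 1 — hits 1, so not a primitive root.
g = 4: 4^48 ≡ 1 — hits 1, so not a primitive root.
g = 5: 5^48 ≡ 96; 5^32 ≡ 35 — none is 1, so 5 is a primitive root.
The smallest primitive root modulo 97 is 5.

5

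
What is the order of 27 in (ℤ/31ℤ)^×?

Since 27 ∈ (Z/31Z)^×, its order divides φ(31) = 31 − 1 = 30 = 2 · 3 · 5.
Divisors of 30: 1, 2, 3, 5, 6, 10, 15, 30.
Test each divisor d:
27^1 ≡ 27 (mod 31)
27^2 ≡ 16 (mod 31)
27^3 ≡ 29 (mod 31)
27^5 ≡ 30 (mod 31)
27^6 ≡ 4 (mod 31)
27^10 ≡ 1 (mod 31) ✓
Hence ord(27) = 10.

10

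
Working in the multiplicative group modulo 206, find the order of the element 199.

102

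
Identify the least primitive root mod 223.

φ(223) = 223 − 1 = 222 = 2 · 3 · 37.
g is a primitive root iff g^(222/q) ≢ 1 (mod 223) for each prime q ∈ {2, 3, 37}.
g = 2: 2^111 ≡ 1 — hits 1, so not a primitive root.
g = 3: 3^111 ≡ 222; 3^74 ≡ 183; 3^6 ≡ 60 — none is 1, so 3 is a primitive root.
So 3 is the smallest generator of (Z/223Z)^×.

3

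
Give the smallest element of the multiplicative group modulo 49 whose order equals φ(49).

3

φ(49) = φ(7^2) = 7·(7−1) = 42 = 2 · 3 · 7.
Test candidates g = 2, 3, … against the prime factors q ∈ {2, 3, 7} of φ(49): g is a generator iff g^(42/q) ≢ 1 for every such q.
g = 2: 2^21 ≡ 1 — hits 1, so not a primitive root.
g = 3: 3^21 ≡ 48; 3^14 ≡ 30; 3^6 ≡ 43 — none is 1, so 3 is a primitive root.
Hence the least primitive root of 49 is 3.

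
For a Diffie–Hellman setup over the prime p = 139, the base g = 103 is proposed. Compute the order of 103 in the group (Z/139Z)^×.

ord(103) | φ(139) = 139 − 1 = 138 = 2 · 3 · 23.
Divisors of 138: 1, 2, 3, 6, 23, 46, 69, 138.
Test each divisor d:
103^1 ≡ 103 (mod 139)
103^2 ≡ 45 (mod 139)
103^3 ≡ 48 (mod 139)
103^6 ≡ 80 (mod 139)
103^23 ≡ 138 (mod 139)
103^46 ≡ 1 (mod 139) ✓
So ord_139(103) = 46.

46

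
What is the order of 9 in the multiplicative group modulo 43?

ord(9) | φ(43) = 43 − 1 = 42 = 2 · 3 · 7.
Divisors of 42: 1, 2, 3, 6, 7, 14, 21, 42.
Test each divisor d:
9^1 ≡ 9 (mod 43)
9^2 ≡ 38 (mod 43)
9^3 ≡ 41 (mod 43)
9^6 ≡ 4 (mod 43)
9^7 ≡ 36 (mod 43)
9^14 ≡ 6 (mod 43)
9^21 ≡ 1 (mod 43) ✓
The smallest such exponent is 21, so the order of 9 is 21.

21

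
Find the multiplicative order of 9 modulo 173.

86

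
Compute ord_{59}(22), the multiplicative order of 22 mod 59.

29

Since 22 ∈ (Z/59Z)^×, its order divides φ(59) = 59 − 1 = 58 = 2 · 29.
Divisors of 58: 1, 2, 29, 58.
Compute 22^d (mod 59) for the divisors d until we hit 1:
22^1 ≡ 22 (mod 59)
22^2 ≡ 12 (mod 59)
22^29 ≡ 1 (mod 59) ✓
Hence ord(22) = 29.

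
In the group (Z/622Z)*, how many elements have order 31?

30

φ(622) = φ(2)·φ(311) = 1·310 = 310 = 2 · 5 · 31.
Since (Z/622Z)^× is cyclic of order 310, the number of elements of order d is φ(d) when d | 310 and 0 otherwise.
31 | 310, and φ(31) = 31 − 1 = 30.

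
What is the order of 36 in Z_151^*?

75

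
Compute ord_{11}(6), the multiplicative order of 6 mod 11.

Since 6 ∈ (Z/11Z)^×, its order divides φ(11) = 11 − 1 = 10 = 2 · 5.
Divisors of 10: 1, 2, 5, 10.
Check 6^d mod 11 for each divisor in increasing order:
6^1 ≡ 6 (mod 11)
6^2 ≡ 3 (mod 11)
6^5 ≡ 10 (mod 11)
6^10 ≡ 1 (mod 11) ✓
Therefore the multiplicative order of 6 modulo 11 is 10.

10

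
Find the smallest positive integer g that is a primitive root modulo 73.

5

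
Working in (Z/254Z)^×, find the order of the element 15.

63

ord(15) | φ(254) = φ(2)·φ(127) = 1·126 = 126 = 2 · 3^2 · 7.
Divisors of 126: 1, 2, 3, 6, 7, 9, 14, 18, 21, 42, 63, 126.
Evaluate successive powers at the divisors of 126:
15^1 ≡ 15 (mod 254)
15^2 ≡ 225 (mod 254)
15^3 ≡ 73 (mod 254)
15^6 ≡ 249 (mod 254)
15^7 ≡ 179 (mod 254)
15^9 ≡ 143 (mod 254)
15^14 ≡ 37 (mod 254)
15^18 ≡ 129 (mod 254)
15^21 ≡ 19 (mod 254)
15^42 ≡ 107 (mod 254)
15^63 ≡ 1 (mod 254) ✓
The smallest such exponent is 63, so the order of 15 is 63.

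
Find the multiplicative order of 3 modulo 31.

The order of 3 must divide φ(31) = 31 − 1 = 30 = 2 · 3 · 5.
Divisors of 30: 1, 2, 3, 5, 6, 10, 15, 30.
Test each divisor d:
3^1 ≡ 3 (mod 31)
3^2 ≡ 9 (mod 31)
3^3 ≡ 27 (mod 31)
3^5 ≡ 26 (mod 31)
3^6 ≡ 16 (mod 31)
3^10 ≡ 25 (mod 31)
3^15 ≡ 30 (mod 31)
3^30 ≡ 1 (mod 31) ✓
Hence ord(3) = 30.

30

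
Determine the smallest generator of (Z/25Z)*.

φ(25) = φ(5^2) = 5·(5−1) = 20 = 2^2 · 5.
g is a primitive root iff g^(20/q) ≢ 1 (mod 25) for each prime q ∈ {2, 5}.
g = 2: 2^10 ≡ 24; 2^4 ≡ 16 — none is 1, so 2 is a primitive root.
Hence the least primitive root of 25 is 2.

2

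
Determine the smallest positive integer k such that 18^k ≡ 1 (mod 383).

191

ord(18) | φ(383) = 383 − 1 = 382 = 2 · 191.
Divisors of 382: 1, 2, 191, 382.
Evaluate successive powers at the divisors of 382:
18^1 ≡ 18 (mod 383)
18^2 ≡ 324 (mod 383)
18^191 ≡ 1 (mod 383) ✓
The smallest such exponent is 191, so the order of 18 is 191.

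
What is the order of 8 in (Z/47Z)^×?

ord(8) | φ(47) = 47 − 1 = 46 = 2 · 23.
Divisors of 46: 1, 2, 23, 46.
Compute 8^d (mod 47) for the divisors d until we hit 1:
8^1 ≡ 8 (mod 47)
8^2 ≡ 17 (mod 47)
8^23 ≡ 1 (mod 47) ✓
Therefore the multiplicative order of 8 modulo 47 is 23.

23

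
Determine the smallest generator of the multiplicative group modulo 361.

φ(361) = φ(19^2) = 19·(19−1) = 342 = 2 · 3^2 · 19.
Test candidates g = 2, 3, … against the prime factors q ∈ {2, 3, 19} of φ(361): g is a generator iff g^(342/q) ≢ 1 for every such q.
g = 2: 2^171 ≡ 360; 2^114 ≡ 292; 2^18 ≡ 58 — none is 1, so 2 is a primitive root.
The smallest primitive root modulo 361 is 2.

2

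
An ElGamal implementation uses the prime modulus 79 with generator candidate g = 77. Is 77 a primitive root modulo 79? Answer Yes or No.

Yes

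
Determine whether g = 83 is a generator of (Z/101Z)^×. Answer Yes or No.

φ(101) = 101 − 1 = 100 = 2^2 · 5^2.
83 is a primitive root mod 101 iff 83^(φ(101)/q) ≢ 1 for every prime q | φ(101), i.e. q ∈ {2, 5}.
83^50 ≡ 100 (mod 101)  [q = 2: ≢ 1 ✓]
83^20 ≡ 84 (mod 101)  [q = 5: ≢ 1 ✓]
Every test exponent gives a nontrivial residue, hence 83 generates the full group.

Yes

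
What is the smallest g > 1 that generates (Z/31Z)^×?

φ(31) = 31 − 1 = 30 = 2 · 3 · 5.
Test candidates g = 2, 3, … against the prime factors q ∈ {2, 3, 5} of φ(31): g is a generator iff g^(30/q) ≢ 1 for every such q.
g = 2: 2^15 ≡ 1 — hits 1, so not a primitive root.
g = 3: 3^15 ≡ 30; 3^10 ≡ 25; 3^6 ≡ 16 — none is 1, so 3 is a primitive root.
Hence the least primitive root of 31 is 3.

3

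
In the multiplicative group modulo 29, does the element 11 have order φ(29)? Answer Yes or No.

Yes

φ(29) = 29 − 1 = 28 = 2^2 · 7.
An element g generates (Z/29Z)^× iff g^(28/q) ≢ 1 (mod 29) for each prime q ∈ {2, 7}.
11^14 ≡ 28 (mod 29)  [q = 2: ≢ 1 ✓]
11^4 ≡ 25 (mod 29)  [q = 7: ≢ 1 ✓]
All checks pass, so 11 has order 28 and is a primitive root modulo 29.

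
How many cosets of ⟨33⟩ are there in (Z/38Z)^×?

The order of 33 must divide φ(38) = φ(2)·φ(19) = 1·18 = 18 = 2 · 3^2.
Divisors of 18: 1, 2, 3, 6, 9, 18.
Evaluate successive powers at the divisors of 18:
33^1 ≡ 33 (mod 38)
33^2 ≡ 25 (mod 38)
33^3 ≡ 27 (mod 38)
33^6 ≡ 7 (mod 38)
33^9 ≡ 37 (mod 38)
33^18 ≡ 1 (mod 38) ✓
Thus |⟨33⟩| = ord(33) = 18.
Index = |(Z/38Z)^×| / |⟨33⟩| = 18 / 18 = 1.

1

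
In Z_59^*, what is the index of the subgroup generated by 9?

2

ord(9) | φ(59) = 59 − 1 = 58 = 2 · 29.
Divisors of 58: 1, 2, 29, 58.
Evaluate successive powers at the divisors of 58:
9^1 ≡ 9 (mod 59)
9^2 ≡ 22 (mod 59)
9^29 ≡ 1 (mod 59) ✓
So ord_59(9) = 29, hence |⟨9⟩| = 29.
The index is φ(59) / ord(9) = 58 / 29 = 2.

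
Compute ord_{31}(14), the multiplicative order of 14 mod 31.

15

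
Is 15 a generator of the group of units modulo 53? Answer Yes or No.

No

φ(53) = 53 − 1 = 52 = 2^2 · 13.
It suffices to check that the order of 15 is not a proper divisor of 52: compute 15^(52/q) for q ∈ {2, 13}.
15^26 ≡ 1 (mod 53)  [q = 2: ≡ 1 ✗]
15^4 ≡ 10 (mod 53)  [q = 13: ≢ 1 ✓]
Since 15^26 ≡ 1, the order of 15 divides 26 < 52, so 15 is not a primitive root.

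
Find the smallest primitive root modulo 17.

3

φ(17) = 17 − 1 = 16 = 2^4.
Test candidates g = 2, 3, … against the prime factors q ∈ {2} of φ(17): g is a generator iff g^(16/q) ≢ 1 for every such q.
g = 2: 2^8 ≡ 1 — hits 1, so not a primitive root.
g = 3: 3^8 ≡ 16 — none is 1, so 3 is a primitive root.
So 3 is the smallest generator of (Z/17Z)^×.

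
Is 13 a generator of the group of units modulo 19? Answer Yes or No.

Yes

φ(19) = 19 − 1 = 18 = 2 · 3^2.
It suffices to check that the order of 13 is not a proper divisor of 18: compute 13^(18/q) for q ∈ {2, 3}.
13^9 ≡ 18 (mod 19)  [q = 2: ≢ 1 ✓]
13^6 ≡ 11 (mod 19)  [q = 3: ≢ 1 ✓]
All checks pass, so 13 has order 18 and is a primitive root modulo 19.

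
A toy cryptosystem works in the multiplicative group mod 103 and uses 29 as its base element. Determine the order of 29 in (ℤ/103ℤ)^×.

The order of 29 must divide φ(103) = 103 − 1 = 102 = 2 · 3 · 17.
Divisors of 102: 1, 2, 3, 6, 17, 34, 51, 102.
Test each divisor d:
29^1 ≡ 29
29^2 ≡ 17
29^3 ≡ 81
29^6 ≡ 72
29^17 ≡ 56
29^34 ≡ 46
29^51 ≡ 1
Therefore the multiplicative order of 29 modulo 103 is 51.

51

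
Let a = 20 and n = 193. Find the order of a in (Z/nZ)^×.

64

ord(20) | φ(193) = 193 − 1 = 192 = 2^6 · 3.
Divisors of 192: 1, 2, 3, 4, 6, 8, 12, 16, 24, 32, 48, 64, 96, 192.
Evaluate successive powers at the divisors of 192:
20^1 ≡ 20 (mod 193)
20^2 ≡ 14 (mod 193)
20^3 ≡ 87 (mod 193)
20^4 ≡ 3 (mod 193)
20^6 ≡ 42 (mod 193)
20^8 ≡ 9 (mod 193)
20^12 ≡ 27 (mod 193)
20^16 ≡ 81 (mod 193)
20^24 ≡ 150 (mod 193)
20^32 ≡ 192 (mod 193)
20^48 ≡ 112 (mod 193)
20^64 ≡ 1 (mod 193) ✓
Therefore the multiplicative order of 20 modulo 193 is 64.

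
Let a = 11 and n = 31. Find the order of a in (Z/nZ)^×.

30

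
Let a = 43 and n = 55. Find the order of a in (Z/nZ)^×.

4

By Lagrange's theorem, ord_55(43) divides φ(55) = φ(5·11) = (5−1)·(11−1) = 4·10 = 40 = 2^3 · 5.
Divisors of 40: 1, 2, 4, 5, 8, 10, 20, 40.
Evaluate successive powers at the divisors of 40:
43^1 ≡ 43 (mod 55)
43^2 ≡ 34 (mod 55)
43^4 ≡ 1 (mod 55) ✓
Therefore the multiplicative order of 43 modulo 55 is 4.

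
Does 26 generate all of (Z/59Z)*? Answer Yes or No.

φ(59) = 59 − 1 = 58 = 2 · 29.
26 is a primitive root mod 59 iff 26^(φ(59)/q) ≢ 1 for every prime q | φ(59), i.e. q ∈ {2, 29}.
26^29 ≡ 1 (mod 59)  [q = 2: ≡ 1 ✗]
26^2 ≡ 27 (mod 59)  [q = 29: ≢ 1 ✓]
Since 26^29 ≡ 1, the order of 26 divides 29 < 58, so 26 is not a primitive root.

No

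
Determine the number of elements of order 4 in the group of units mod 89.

2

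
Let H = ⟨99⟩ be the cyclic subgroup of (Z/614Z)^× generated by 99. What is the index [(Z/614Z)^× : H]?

2

Since 99 ∈ (Z/614Z)^×, its order divides φ(614) = φ(2)·φ(307) = 1·306 = 306 = 2 · 3^2 · 17.
Divisors of 306: 1, 2, 3, 6, 9, 17, 18, 34, 51, 102, 153, 306.
Compute 99^d (mod 614) for the divisors d until we hit 1:
99^1 ≡ 99 (mod 614)
99^2 ≡ 591 (mod 614)
99^3 ≡ 179 (mod 614)
99^6 ≡ 113 (mod 614)
99^9 ≡ 579 (mod 614)
99^17 ≡ 93 (mod 614)
99^18 ≡ 611 (mod 614)
99^34 ≡ 53 (mod 614)
99^51 ≡ 17 (mod 614)
99^102 ≡ 289 (mod 614)
99^153 ≡ 1 (mod 614) ✓
So ord_614(99) = 153, hence |⟨99⟩| = 153.
Index = |(Z/614Z)^×| / |⟨99⟩| = 306 / 153 = 2.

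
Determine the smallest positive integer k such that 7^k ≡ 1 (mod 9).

3

The order of 7 must divide φ(9) = φ(3^2) = 3·(3−1) = 6 = 2 · 3.
Divisors of 6: 1, 2, 3, 6.
Check 7^d mod 9 for each divisor in increasing order:
7^1 ≡ 7 (mod 9)
7^2 ≡ 4 (mod 9)
7^3 ≡ 1 (mod 9) ✓
Therefore the multiplicative order of 7 modulo 9 is 3.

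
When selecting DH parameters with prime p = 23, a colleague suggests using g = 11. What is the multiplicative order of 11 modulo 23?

22

Since 11 ∈ (Z/23Z)^×, its order divides φ(23) = 23 − 1 = 22 = 2 · 11.
Divisors of 22: 1, 2, 11, 22.
Compute 11^d (mod 23) for the divisors d until we hit 1:
11^1 ≡ 11
11^2 ≡ 6
11^11 ≡ 22
11^22 ≡ 1
Therefore the multiplicative order of 11 modulo 23 is 22.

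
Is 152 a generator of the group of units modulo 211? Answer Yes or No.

Yes

φ(211) = 211 − 1 = 210 = 2 · 3 · 5 · 7.
It suffices to check that the order of 152 is not a proper divisor of 210: compute 152^(210/q) for q ∈ {2, 3, 5, 7}.
152^105 ≡ 210 (mod 211)  [q = 2: ≢ 1 ✓]
152^70 ≡ 196 (mod 211)  [q = 3: ≢ 1 ✓]
152^42 ≡ 55 (mod 211)  [q = 5: ≢ 1 ✓]
152^30 ≡ 144 (mod 211)  [q = 7: ≢ 1 ✓]
All checks pass, so 152 has order 210 and is a primitive root modulo 211.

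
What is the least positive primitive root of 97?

φ(97) = 97 − 1 = 96 = 2^5 · 3.
g is a primitive root iff g^(96/q) ≢ 1 (mod 97) for each prime q ∈ {2, 3}.
g = 2: 2^48 ≡ 1 — hits 1, so not a primitive root.
g = 3: 3^48 ≡ 1 — hits 1, so not a primitive root.
g = 4: 4^48 ≡ 1 — hits 1, so not a primitive root.
g = 5: 5^48 ≡ 96; 5^32 ≡ 35 — none is 1, so 5 is a primitive root.
Hence the least primitive root of 97 is 5.

5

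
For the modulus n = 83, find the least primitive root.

2

φ(83) = 83 − 1 = 82 = 2 · 41.
Test candidates g = 2, 3, … against the prime factors q ∈ {2, 41} of φ(83): g is a generator iff g^(82/q) ≢ 1 for every such q.
g = 2: 2^41 ≡ 82; 2^2 ≡ 4 — none is 1, so 2 is a primitive root.
So 2 is the smallest generator of (Z/83Z)^×.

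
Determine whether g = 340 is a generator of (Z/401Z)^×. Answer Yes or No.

φ(401) = 401 − 1 = 400 = 2^4 · 5^2.
An element g generates (Z/401Z)^× iff g^(400/q) ≢ 1 (mod 401) for each prime q ∈ {2, 5}.
340^200 ≡ 400 (mod 401)  [q = 2: ≢ 1 ✓]
340^80 ≡ 318 (mod 401)  [q = 5: ≢ 1 ✓]
Every test exponent gives a nontrivial residue, hence 340 generates the full group.

Yes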